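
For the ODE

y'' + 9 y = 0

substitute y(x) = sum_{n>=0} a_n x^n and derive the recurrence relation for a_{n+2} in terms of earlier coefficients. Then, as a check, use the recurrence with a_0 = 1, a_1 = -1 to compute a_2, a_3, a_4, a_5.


Substitute y = sum_n a_n x^n into y'' + (const) y = 0.
y''(x) = sum_{n>=0} (n+2)(n+1) a_{n+2} x^n.
The ODE becomes sum_n [(n+2)(n+1) a_{n+2} + 9 a_n] x^n = 0.
Setting each coefficient to zero gives the recurrence:
  (n+2)(n+1) a_{n+2} + 9 a_n = 0,
  a_{n+2} = -9 / ((n+1)(n+2)) a_n.

Check with a_0 = 1, a_1 = -1 (apply the recurrence for n = 0, 1, 2, 3): a_0 = 1, a_1 = -1, a_2 = -9/2, a_3 = 3/2, a_4 = 27/8, a_5 = -27/40.

a_{n+2} = -9/((n+1)(n+2)) * a_n; check: a_0 = 1, a_1 = -1, a_2 = -9/2, a_3 = 3/2, a_4 = 27/8, a_5 = -27/40


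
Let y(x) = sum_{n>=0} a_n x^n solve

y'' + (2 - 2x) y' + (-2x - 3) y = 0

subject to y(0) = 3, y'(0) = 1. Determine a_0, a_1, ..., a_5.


Ansatz: y(x) = sum_{n>=0} a_n x^n, so y'(x) = sum_{n>=1} n a_n x^(n-1) and y''(x) = sum_{n>=2} n(n-1) a_n x^(n-2).
Substitute into P(x) y'' + Q(x) y' + R(x) y = 0 with P(x) = 1, Q(x) = 2 - 2x, R(x) = -2x - 3, and match powers of x.
Initial conditions: a_0 = 3, a_1 = 1.
Setting the coefficient of each power of x to zero and solving order by order (substituting the coefficients already found):
  x^0: 2 a_2 + 2 a_1 - 3 a_0 = 0  ->  2 a_2 = -2 a_1 + 3 a_0 = 7  ->  a_2 = 7/2
  x^1: 6 a_3 + 4 a_2 - 5 a_1 - 2 a_0 = 0  ->  6 a_3 = -4 a_2 + 5 a_1 + 2 a_0 = -3  ->  a_3 = -1/2
  x^2: 12 a_4 + 6 a_3 - 7 a_2 - 2 a_1 = 0  ->  12 a_4 = -6 a_3 + 7 a_2 + 2 a_1 = 59/2  ->  a_4 = 59/24
  x^3: 20 a_5 + 8 a_4 - 9 a_3 - 2 a_2 = 0  ->  20 a_5 = -8 a_4 + 9 a_3 + 2 a_2 = -103/6  ->  a_5 = -103/120
Truncated series: y(x) = 3 + x + (7/2) x^2 - (1/2) x^3 + (59/24) x^4 - (103/120) x^5 + O(x^6).

a_0 = 3; a_1 = 1; a_2 = 7/2; a_3 = -1/2; a_4 = 59/24; a_5 = -103/120


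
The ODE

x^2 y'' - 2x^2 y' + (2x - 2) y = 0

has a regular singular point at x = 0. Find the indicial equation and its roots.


Divide by x^2 to reach normal form y'' + P_1(x) y' + P_2(x) y = 0 with P_1(x) = -2 and P_2(x) = 2/x - 2/x^2.
x = 0 is a singular point because the y-coefficient 2/x - 2/x^2 has a pole at x = 0.
It is a regular singular point because x P_1(x) = p(x) = -2x and x^2 P_2(x) = q(x) = 2x - 2 are polynomials, hence analytic at x = 0.
p(0) = 0,  q(0) = -2.
Indicial equation: r(r-1) + p(0) r + q(0) = 0, i.e. r^2 + (p(0) - 1) r + q(0) = 0, i.e. r^2 - 1 r - 2 = 0.
Discriminant: (-1)^2 - 4(-2) = 9, so r = (1 ± 3)/2.
Solving: r_1 = 2, r_2 = -1.

indicial: r^2 - 1 r - 2 = 0; roots r_1 = 2, r_2 = -1


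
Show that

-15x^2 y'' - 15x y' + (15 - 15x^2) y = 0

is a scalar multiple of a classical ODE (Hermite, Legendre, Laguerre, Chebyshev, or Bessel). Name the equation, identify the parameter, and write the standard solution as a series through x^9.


All three coefficients share the factor -15; dividing through by -15 gives  x^2 y'' + x y' + (x^2 - 1) y = 0.
This matches the Bessel equation x^2 y'' + x y' + (x^2 - nu^2) y = 0 with nu^2 = 1, so nu = 1; the solution bounded at x = 0 is J_1(x).
Frobenius at x = 0: indicial roots ±nu; for r = nu the recurrence k(k + 2nu) c_k = -c_{k-2} gives the standard series J_nu(x) = sum_{k>=0} (-1)^k / (k! (k+nu)!) (x/2)^(2k+nu). Evaluate the first 5 terms:
  k = 0: (-1)^0 / (0! * 1! * 2^1) x^1 = 1/(1*1*2) x^1 = (1/2) x^1
  k = 1: (-1)^1 / (1! * 2! * 2^3) x^3 = -1/(1*2*8) x^3 = (-1/16) x^3
  k = 2: (-1)^2 / (2! * 3! * 2^5) x^5 = 1/(2*6*32) x^5 = (1/384) x^5
  k = 3: (-1)^3 / (3! * 4! * 2^7) x^7 = -1/(6*24*128) x^7 = (-1/18432) x^7
  k = 4: (-1)^4 / (4! * 5! * 2^9) x^9 = 1/(24*120*512) x^9 = (1/1474560) x^9
Hence J_1(x) = x^9/1474560 - x^7/18432 + x^5/384 - x^3/16 + x/2 + ....

J_1(x); series = x^9/1474560 - x^7/18432 + x^5/384 - x^3/16 + x/2


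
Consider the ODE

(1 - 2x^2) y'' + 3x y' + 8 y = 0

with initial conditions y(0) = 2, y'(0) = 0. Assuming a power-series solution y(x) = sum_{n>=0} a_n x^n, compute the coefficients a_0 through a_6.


Ansatz: y(x) = sum_{n>=0} a_n x^n, so y'(x) = sum_{n>=1} n a_n x^(n-1) and y''(x) = sum_{n>=2} n(n-1) a_n x^(n-2).
Substitute into P(x) y'' + Q(x) y' + R(x) y = 0 with P(x) = 1 - 2x^2, Q(x) = 3x, R(x) = 8, and match powers of x.
Initial conditions: a_0 = 2, a_1 = 0.
Setting the coefficient of each power of x to zero and solving order by order (substituting the coefficients already found):
  x^0: 2 a_2 + 8 a_0 = 0  ->  2 a_2 = -8 a_0 = -16  ->  a_2 = -8
  x^1: 6 a_3 + 11 a_1 = 0  ->  6 a_3 = -11 a_1 = 0  ->  a_3 = 0
  x^2: 12 a_4 + 10 a_2 = 0  ->  12 a_4 = -10 a_2 = 80  ->  a_4 = 20/3
  x^3: 20 a_5 + 5 a_3 = 0  ->  20 a_5 = -5 a_3 = 0  ->  a_5 = 0
  x^4: 30 a_6 - 4 a_4 = 0  ->  30 a_6 = 4 a_4 = 80/3  ->  a_6 = 8/9
Truncated series: y(x) = 2 - 8 x^2 + (20/3) x^4 + (8/9) x^6 + O(x^7).

a_0 = 2; a_1 = 0; a_2 = -8; a_3 = 0; a_4 = 20/3; a_5 = 0; a_6 = 8/9


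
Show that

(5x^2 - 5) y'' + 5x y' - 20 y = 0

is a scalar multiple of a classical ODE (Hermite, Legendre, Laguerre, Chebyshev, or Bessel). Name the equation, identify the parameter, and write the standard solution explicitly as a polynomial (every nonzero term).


All three coefficients share the factor -5; dividing through by -5 gives  (1 - x^2) y'' - x y' + 4 y = 0.
This matches the Chebyshev equation (1 - x^2) y'' - x y' + n^2 y = 0 (note the -x y' term, not -2x y') with n^2 = 4, so n = 2; the polynomial solution is T_2(x).
With y = sum_k a_k x^k, matching x^k gives (k+2)(k+1) a_{k+2} = (k^2 - n^2) a_k = (k - 2)(k + 2) a_k. The right side vanishes at k = 2, so the series with the parity of 2 terminates at degree 2.
Standard normalization: leading coefficient of T_n is 2^(n-1), so a_2 = 2^1 = 2. Work downward with a_k = (k+1)(k+2) a_{k+2} / ((k - 2)(k + 2)):
  a_0 = (1)(2)(2) / ((0 - 2)(0 + 2)) = 4/(-4) = -1
Hence T_2(x) = 2 x^2 - 1.

T_2(x); series = 2 x^2 - 1


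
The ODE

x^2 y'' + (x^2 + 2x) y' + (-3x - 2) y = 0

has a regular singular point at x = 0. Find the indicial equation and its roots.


Divide by x^2 to reach normal form y'' + P_1(x) y' + P_2(x) y = 0 with P_1(x) = 1 + 2/x and P_2(x) = -3/x - 2/x^2.
x = 0 is a singular point because the y'-coefficient 1 + 2/x has a pole at x = 0 and the y-coefficient -3/x - 2/x^2 has a pole at x = 0.
It is a regular singular point because x P_1(x) = p(x) = x + 2 and x^2 P_2(x) = q(x) = -3x - 2 are polynomials, hence analytic at x = 0.
p(0) = 2,  q(0) = -2.
Indicial equation: r(r-1) + p(0) r + q(0) = 0, i.e. r^2 + (p(0) - 1) r + q(0) = 0, i.e. r^2 + 1 r - 2 = 0.
Discriminant: (1)^2 - 4(-2) = 9, so r = (-1 ± 3)/2.
Solving: r_1 = 1, r_2 = -2.

indicial: r^2 + 1 r - 2 = 0; roots r_1 = 1, r_2 = -2


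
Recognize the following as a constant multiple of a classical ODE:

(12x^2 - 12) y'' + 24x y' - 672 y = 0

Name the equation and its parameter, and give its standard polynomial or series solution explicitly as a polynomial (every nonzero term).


All three coefficients share the factor -12; dividing through by -12 gives  (1 - x^2) y'' - 2x y' + 56 y = 0.
This matches the Legendre equation (1 - x^2) y'' - 2x y' + n(n+1) y = 0 (note the -2x y' term) with n(n+1) = 56, so n = 7; the polynomial solution is P_7(x).
With y = sum_k a_k x^k, matching x^k gives (k+2)(k+1) a_{k+2} = [k(k+1) - n(n+1)] a_k = (k - 7)(k + 8) a_k. The right side vanishes at k = 7, so the series with the parity of 7 terminates at degree 7.
Standard normalization (P_n(1) = 1): leading coefficient (2n)!/(2^n (n!)^2) = 87178291200/(128*25401600) = 429/16, so a_7 = 429/16. Work downward with a_k = (k+1)(k+2) a_{k+2} / ((k - 7)(k + 8)):
  a_5 = (6)(7)(429/16) / ((5 - 7)(5 + 8)) = (9009/8)/(-26) = -693/16
  a_3 = (4)(5)(-693/16) / ((3 - 7)(3 + 8)) = (-3465/4)/(-44) = 315/16
  a_1 = (2)(3)(315/16) / ((1 - 7)(1 + 8)) = (945/8)/(-54) = -35/16
Hence P_7(x) = 429 x^7/16 - 693 x^5/16 + 315 x^3/16 - 35 x/16.

P_7(x); series = 429 x^7/16 - 693 x^5/16 + 315 x^3/16 - 35 x/16


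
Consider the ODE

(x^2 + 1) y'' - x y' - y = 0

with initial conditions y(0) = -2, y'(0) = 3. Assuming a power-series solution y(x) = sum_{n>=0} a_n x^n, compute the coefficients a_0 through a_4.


Ansatz: y(x) = sum_{n>=0} a_n x^n, so y'(x) = sum_{n>=1} n a_n x^(n-1) and y''(x) = sum_{n>=2} n(n-1) a_n x^(n-2).
Substitute into P(x) y'' + Q(x) y' + R(x) y = 0 with P(x) = x^2 + 1, Q(x) = -x, R(x) = -1, and match powers of x.
Initial conditions: a_0 = -2, a_1 = 3.
Setting the coefficient of each power of x to zero and solving order by order (substituting the coefficients already found):
  x^0: 2 a_2 - a_0 = 0  ->  2 a_2 = a_0 = -2  ->  a_2 = -1
  x^1: 6 a_3 - 2 a_1 = 0  ->  6 a_3 = 2 a_1 = 6  ->  a_3 = 1
  x^2: 12 a_4 - a_2 = 0  ->  12 a_4 = a_2 = -1  ->  a_4 = -1/12
Truncated series: y(x) = -2 + 3 x - x^2 + x^3 - (1/12) x^4 + O(x^5).

a_0 = -2; a_1 = 3; a_2 = -1; a_3 = 1; a_4 = -1/12


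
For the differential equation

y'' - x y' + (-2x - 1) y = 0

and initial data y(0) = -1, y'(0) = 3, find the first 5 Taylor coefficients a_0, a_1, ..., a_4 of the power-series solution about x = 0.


Ansatz: y(x) = sum_{n>=0} a_n x^n, so y'(x) = sum_{n>=1} n a_n x^(n-1) and y''(x) = sum_{n>=2} n(n-1) a_n x^(n-2).
Substitute into P(x) y'' + Q(x) y' + R(x) y = 0 with P(x) = 1, Q(x) = -x, R(x) = -2x - 1, and match powers of x.
Initial conditions: a_0 = -1, a_1 = 3.
Setting the coefficient of each power of x to zero and solving order by order (substituting the coefficients already found):
  x^0: 2 a_2 - a_0 = 0  ->  2 a_2 = a_0 = -1  ->  a_2 = -1/2
  x^1: 6 a_3 - 2 a_1 - 2 a_0 = 0  ->  6 a_3 = 2 a_1 + 2 a_0 = 4  ->  a_3 = 2/3
  x^2: 12 a_4 - 3 a_2 - 2 a_1 = 0  ->  12 a_4 = 3 a_2 + 2 a_1 = 9/2  ->  a_4 = 3/8
Truncated series: y(x) = -1 + 3 x - (1/2) x^2 + (2/3) x^3 + (3/8) x^4 + O(x^5).

a_0 = -1; a_1 = 3; a_2 = -1/2; a_3 = 2/3; a_4 = 3/8


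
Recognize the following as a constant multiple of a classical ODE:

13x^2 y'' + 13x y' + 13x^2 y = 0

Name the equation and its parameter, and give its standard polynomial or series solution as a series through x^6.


All three coefficients share the factor 13; dividing through by 13 gives  x^2 y'' + x y' + x^2 y = 0.
This matches the Bessel equation x^2 y'' + x y' + (x^2 - nu^2) y = 0 with nu^2 = 0, so nu = 0; the solution bounded at x = 0 is J_0(x).
Frobenius at x = 0: indicial roots ±nu; for r = nu the recurrence k(k + 2nu) c_k = -c_{k-2} gives the standard series J_nu(x) = sum_{k>=0} (-1)^k / (k! (k+nu)!) (x/2)^(2k+nu). Evaluate the first 4 terms:
  k = 0: (-1)^0 / (0! * 0! * 2^0) x^0 = 1/(1*1*1) x^0 = (1) x^0
  k = 1: (-1)^1 / (1! * 1! * 2^2) x^2 = -1/(1*1*4) x^2 = (-1/4) x^2
  k = 2: (-1)^2 / (2! * 2! * 2^4) x^4 = 1/(2*2*16) x^4 = (1/64) x^4
  k = 3: (-1)^3 / (3! * 3! * 2^6) x^6 = -1/(6*6*64) x^6 = (-1/2304) x^6
Hence J_0(x) = -x^6/2304 + x^4/64 - x^2/4 + 1 + ....

J_0(x); series = -x^6/2304 + x^4/64 - x^2/4 + 1


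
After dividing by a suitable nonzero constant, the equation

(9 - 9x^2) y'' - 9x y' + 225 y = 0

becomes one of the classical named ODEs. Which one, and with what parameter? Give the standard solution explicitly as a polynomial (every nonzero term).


All three coefficients share the factor 9; dividing through by 9 gives  (1 - x^2) y'' - x y' + 25 y = 0.
This matches the Chebyshev equation (1 - x^2) y'' - x y' + n^2 y = 0 (note the -x y' term, not -2x y') with n^2 = 25, so n = 5; the polynomial solution is T_5(x).
With y = sum_k a_k x^k, matching x^k gives (k+2)(k+1) a_{k+2} = (k^2 - n^2) a_k = (k - 5)(k + 5) a_k. The right side vanishes at k = 5, so the series with the parity of 5 terminates at degree 5.
Standard normalization: leading coefficient of T_n is 2^(n-1), so a_5 = 2^4 = 16. Work downward with a_k = (k+1)(k+2) a_{k+2} / ((k - 5)(k + 5)):
  a_3 = (4)(5)(16) / ((3 - 5)(3 + 5)) = 320/(-16) = -20
  a_1 = (2)(3)(-20) / ((1 - 5)(1 + 5)) = -120/(-24) = 5
Hence T_5(x) = 16 x^5 - 20 x^3 + 5 x.

T_5(x); series = 16 x^5 - 20 x^3 + 5 x


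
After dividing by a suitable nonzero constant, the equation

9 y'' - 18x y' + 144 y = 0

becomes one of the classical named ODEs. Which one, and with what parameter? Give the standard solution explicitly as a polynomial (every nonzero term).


All three coefficients share the factor 9; dividing through by 9 gives  y'' - 2x y' + 16 y = 0.
This matches the Hermite equation y'' - 2x y' + 2n y = 0 with 2n = 16, so n = 8; the polynomial solution is H_8(x).
With y = sum_k a_k x^k, matching x^k gives (k+2)(k+1) a_{k+2} = 2(k - n) a_k = 2(k - 8) a_k. The right side vanishes at k = 8, so the series with the parity of 8 terminates at degree 8.
Standard normalization: leading coefficient of H_n is 2^n, so a_8 = 2^8 = 256. Work downward with a_k = (k+1)(k+2) a_{k+2} / (2(k - n)):
  a_6 = (7)(8)(256) / (2(6 - 8)) = 14336/(-4) = -3584
  a_4 = (5)(6)(-3584) / (2(4 - 8)) = -107520/(-8) = 13440
  a_2 = (3)(4)(13440) / (2(2 - 8)) = 161280/(-12) = -13440
  a_0 = (1)(2)(-13440) / (2(0 - 8)) = -26880/(-16) = 1680
Hence H_8(x) = 256 x^8 - 3584 x^6 + 13440 x^4 - 13440 x^2 + 1680.

H_8(x); series = 256 x^8 - 3584 x^6 + 13440 x^4 - 13440 x^2 + 1680


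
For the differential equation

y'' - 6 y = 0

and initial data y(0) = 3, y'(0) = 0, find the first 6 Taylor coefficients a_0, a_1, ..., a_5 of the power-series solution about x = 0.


Ansatz: y(x) = sum_{n>=0} a_n x^n, so y'(x) = sum_{n>=1} n a_n x^(n-1) and y''(x) = sum_{n>=2} n(n-1) a_n x^(n-2).
Substitute into P(x) y'' + Q(x) y' + R(x) y = 0 with P(x) = 1, Q(x) = 0, R(x) = -6, and match powers of x.
Initial conditions: a_0 = 3, a_1 = 0.
Setting the coefficient of each power of x to zero and solving order by order (substituting the coefficients already found):
  x^0: 2 a_2 - 6 a_0 = 0  ->  2 a_2 = 6 a_0 = 18  ->  a_2 = 9
  x^1: 6 a_3 - 6 a_1 = 0  ->  6 a_3 = 6 a_1 = 0  ->  a_3 = 0
  x^2: 12 a_4 - 6 a_2 = 0  ->  12 a_4 = 6 a_2 = 54  ->  a_4 = 9/2
  x^3: 20 a_5 - 6 a_3 = 0  ->  20 a_5 = 6 a_3 = 0  ->  a_5 = 0
Truncated series: y(x) = 3 + 9 x^2 + (9/2) x^4 + O(x^6).

a_0 = 3; a_1 = 0; a_2 = 9; a_3 = 0; a_4 = 9/2; a_5 = 0


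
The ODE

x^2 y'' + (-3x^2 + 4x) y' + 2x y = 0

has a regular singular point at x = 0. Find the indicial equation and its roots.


Divide by x^2 to reach normal form y'' + P_1(x) y' + P_2(x) y = 0 with P_1(x) = -3 + 4/x and P_2(x) = 2/x.
x = 0 is a singular point because the y'-coefficient -3 + 4/x has a pole at x = 0 and the y-coefficient 2/x has a pole at x = 0.
It is a regular singular point because x P_1(x) = p(x) = 4 - 3x and x^2 P_2(x) = q(x) = 2x are polynomials, hence analytic at x = 0.
p(0) = 4,  q(0) = 0.
Indicial equation: r(r-1) + p(0) r + q(0) = 0, i.e. r^2 + (p(0) - 1) r + q(0) = 0, i.e. r^2 + 3 r = 0.
Discriminant: (3)^2 - 4(0) = 9, so r = (-3 ± 3)/2.
Solving: r_1 = 0, r_2 = -3.

indicial: r^2 + 3 r = 0; roots r_1 = 0, r_2 = -3


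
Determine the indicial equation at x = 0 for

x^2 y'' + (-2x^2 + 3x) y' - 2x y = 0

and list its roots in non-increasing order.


Divide by x^2 to reach normal form y'' + P_1(x) y' + P_2(x) y = 0 with P_1(x) = -2 + 3/x and P_2(x) = -2/x.
x = 0 is a singular point because the y'-coefficient -2 + 3/x has a pole at x = 0 and the y-coefficient -2/x has a pole at x = 0.
It is a regular singular point because x P_1(x) = p(x) = 3 - 2x and x^2 P_2(x) = q(x) = -2x are polynomials, hence analytic at x = 0.
p(0) = 3,  q(0) = 0.
Indicial equation: r(r-1) + p(0) r + q(0) = 0, i.e. r^2 + (p(0) - 1) r + q(0) = 0, i.e. r^2 + 2 r = 0.
Discriminant: (2)^2 - 4(0) = 4, so r = (-2 ± 2)/2.
Solving: r_1 = 0, r_2 = -2.

indicial: r^2 + 2 r = 0; roots r_1 = 0, r_2 = -2


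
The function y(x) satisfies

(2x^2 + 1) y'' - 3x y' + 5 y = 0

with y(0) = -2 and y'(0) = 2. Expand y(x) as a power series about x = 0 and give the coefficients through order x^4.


Ansatz: y(x) = sum_{n>=0} a_n x^n, so y'(x) = sum_{n>=1} n a_n x^(n-1) and y''(x) = sum_{n>=2} n(n-1) a_n x^(n-2).
Substitute into P(x) y'' + Q(x) y' + R(x) y = 0 with P(x) = 2x^2 + 1, Q(x) = -3x, R(x) = 5, and match powers of x.
Initial conditions: a_0 = -2, a_1 = 2.
Setting the coefficient of each power of x to zero and solving order by order (substituting the coefficients already found):
  x^0: 2 a_2 + 5 a_0 = 0  ->  2 a_2 = -5 a_0 = 10  ->  a_2 = 5
  x^1: 6 a_3 + 2 a_1 = 0  ->  6 a_3 = -2 a_1 = -4  ->  a_3 = -2/3
  x^2: 12 a_4 + 3 a_2 = 0  ->  12 a_4 = -3 a_2 = -15  ->  a_4 = -5/4
Truncated series: y(x) = -2 + 2 x + 5 x^2 - (2/3) x^3 - (5/4) x^4 + O(x^5).

a_0 = -2; a_1 = 2; a_2 = 5; a_3 = -2/3; a_4 = -5/4


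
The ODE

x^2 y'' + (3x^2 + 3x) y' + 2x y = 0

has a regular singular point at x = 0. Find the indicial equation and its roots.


Divide by x^2 to reach normal form y'' + P_1(x) y' + P_2(x) y = 0 with P_1(x) = 3 + 3/x and P_2(x) = 2/x.
x = 0 is a singular point because the y'-coefficient 3 + 3/x has a pole at x = 0 and the y-coefficient 2/x has a pole at x = 0.
It is a regular singular point because x P_1(x) = p(x) = 3x + 3 and x^2 P_2(x) = q(x) = 2x are polynomials, hence analytic at x = 0.
p(0) = 3,  q(0) = 0.
Indicial equation: r(r-1) + p(0) r + q(0) = 0, i.e. r^2 + (p(0) - 1) r + q(0) = 0, i.e. r^2 + 2 r = 0.
Discriminant: (2)^2 - 4(0) = 4, so r = (-2 ± 2)/2.
Solving: r_1 = 0, r_2 = -2.

indicial: r^2 + 2 r = 0; roots r_1 = 0, r_2 = -2


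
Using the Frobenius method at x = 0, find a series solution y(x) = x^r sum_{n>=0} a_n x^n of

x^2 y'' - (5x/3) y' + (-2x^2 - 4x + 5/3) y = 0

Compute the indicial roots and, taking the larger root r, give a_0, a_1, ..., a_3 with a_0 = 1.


Write in Frobenius form y'' + (p(x)/x) y' + (q(x)/x^2) y = 0:
  p(x) = -5/3,  q(x) = -2x^2 - 4x + 5/3.
Indicial equation: r(r-1) + (-5/3) r + (5/3) = 0 -> roots r_1 = 5/3, r_2 = 1.
Take r = r_1 = 5/3. Let y(x) = x^r sum_{n>=0} a_n x^n with a_0 = 1.
Substitute y = x^r sum a_n x^n and match x^{r+n}. The recurrence is
  D(n) a_n - 4 a_{n-1} - 2 a_{n-2} = 0,  where D(n) = (r+n)(r+n-1) + (-5/3)(r+n) + (5/3).
  a_n = [4 a_{n-1} + 2 a_{n-2}] / D(n).
Since the indicial polynomial factors as (r - r_1)(r - r_2), D(n) = (r_1 + n - r_1)(r_1 + n - r_2) = n(n + 2/3).
Evaluating step by step (a_0 = 1):
  n = 1: D(1) = 1(1 + 2/3) = 5/3; numerator = 4(1) = 4; a_1 = (4)/(5/3) = 12/5
  n = 2: D(2) = 2(2 + 2/3) = 16/3; numerator = 4(12/5) + 2(1) = 58/5; a_2 = (58/5)/(16/3) = 87/40
  n = 3: D(3) = 3(3 + 2/3) = 11; numerator = 4(87/40) + 2(12/5) = 27/2; a_3 = (27/2)/(11) = 27/22

r = 5/3; a_0 = 1; a_1 = 12/5; a_2 = 87/40; a_3 = 27/22


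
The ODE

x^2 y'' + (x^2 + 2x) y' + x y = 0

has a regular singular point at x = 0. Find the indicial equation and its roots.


Divide by x^2 to reach normal form y'' + P_1(x) y' + P_2(x) y = 0 with P_1(x) = 1 + 2/x and P_2(x) = 1/x.
x = 0 is a singular point because the y'-coefficient 1 + 2/x has a pole at x = 0 and the y-coefficient 1/x has a pole at x = 0.
It is a regular singular point because x P_1(x) = p(x) = x + 2 and x^2 P_2(x) = q(x) = x are polynomials, hence analytic at x = 0.
p(0) = 2,  q(0) = 0.
Indicial equation: r(r-1) + p(0) r + q(0) = 0, i.e. r^2 + (p(0) - 1) r + q(0) = 0, i.e. r^2 + 1 r = 0.
Discriminant: (1)^2 - 4(0) = 1, so r = (-1 ± 1)/2.
Solving: r_1 = 0, r_2 = -1.

indicial: r^2 + 1 r = 0; roots r_1 = 0, r_2 = -1


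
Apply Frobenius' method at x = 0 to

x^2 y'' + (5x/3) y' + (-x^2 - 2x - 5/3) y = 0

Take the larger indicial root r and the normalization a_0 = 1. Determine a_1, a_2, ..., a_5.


Write in Frobenius form y'' + (p(x)/x) y' + (q(x)/x^2) y = 0:
  p(x) = 5/3,  q(x) = -x^2 - 2x - 5/3.
Indicial equation: r(r-1) + (5/3) r + (-5/3) = 0 -> roots r_1 = 1, r_2 = -5/3.
Take r = r_1 = 1. Let y(x) = x^r sum_{n>=0} a_n x^n with a_0 = 1.
Substitute y = x^r sum a_n x^n and match x^{r+n}. The recurrence is
  D(n) a_n - 2 a_{n-1} - 1 a_{n-2} = 0,  where D(n) = (r+n)(r+n-1) + (5/3)(r+n) + (-5/3).
  a_n = [2 a_{n-1} + 1 a_{n-2}] / D(n).
Since the indicial polynomial factors as (r - r_1)(r - r_2), D(n) = (r_1 + n - r_1)(r_1 + n - r_2) = n(n + 8/3).
Evaluating step by step (a_0 = 1):
  n = 1: D(1) = 1(1 + 8/3) = 11/3; numerator = 2(1) = 2; a_1 = (2)/(11/3) = 6/11
  n = 2: D(2) = 2(2 + 8/3) = 28/3; numerator = 2(6/11) + 1(1) = 23/11; a_2 = (23/11)/(28/3) = 69/308
  n = 3: D(3) = 3(3 + 8/3) = 17; numerator = 2(69/308) + 1(6/11) = 153/154; a_3 = (153/154)/(17) = 9/154
  n = 4: D(4) = 4(4 + 8/3) = 80/3; numerator = 2(9/154) + 1(69/308) = 15/44; a_4 = (15/44)/(80/3) = 9/704
  n = 5: D(5) = 5(5 + 8/3) = 115/3; numerator = 2(9/704) + 1(9/154) = 207/2464; a_5 = (207/2464)/(115/3) = 27/12320

r = 1; a_0 = 1; a_1 = 6/11; a_2 = 69/308; a_3 = 9/154; a_4 = 9/704; a_5 = 27/12320


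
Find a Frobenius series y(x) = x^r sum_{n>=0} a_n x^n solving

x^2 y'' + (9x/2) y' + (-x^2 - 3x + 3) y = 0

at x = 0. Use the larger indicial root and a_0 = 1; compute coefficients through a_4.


Write in Frobenius form y'' + (p(x)/x) y' + (q(x)/x^2) y = 0:
  p(x) = 9/2,  q(x) = -x^2 - 3x + 3.
Indicial equation: r(r-1) + (9/2) r + (3) = 0 -> roots r_1 = -3/2, r_2 = -2.
Take r = r_1 = -3/2. Let y(x) = x^r sum_{n>=0} a_n x^n with a_0 = 1.
Substitute y = x^r sum a_n x^n and match x^{r+n}. The recurrence is
  D(n) a_n - 3 a_{n-1} - 1 a_{n-2} = 0,  where D(n) = (r+n)(r+n-1) + (9/2)(r+n) + (3).
  a_n = [3 a_{n-1} + 1 a_{n-2}] / D(n).
Since the indicial polynomial factors as (r - r_1)(r - r_2), D(n) = (r_1 + n - r_1)(r_1 + n - r_2) = n(n + 1/2).
Evaluating step by step (a_0 = 1):
  n = 1: D(1) = 1(1 + 1/2) = 3/2; numerator = 3(1) = 3; a_1 = (3)/(3/2) = 2
  n = 2: D(2) = 2(2 + 1/2) = 5; numerator = 3(2) + 1(1) = 7; a_2 = (7)/(5) = 7/5
  n = 3: D(3) = 3(3 + 1/2) = 21/2; numerator = 3(7/5) + 1(2) = 31/5; a_3 = (31/5)/(21/2) = 62/105
  n = 4: D(4) = 4(4 + 1/2) = 18; numerator = 3(62/105) + 1(7/5) = 111/35; a_4 = (111/35)/(18) = 37/210

r = -3/2; a_0 = 1; a_1 = 2; a_2 = 7/5; a_3 = 62/105; a_4 = 37/210


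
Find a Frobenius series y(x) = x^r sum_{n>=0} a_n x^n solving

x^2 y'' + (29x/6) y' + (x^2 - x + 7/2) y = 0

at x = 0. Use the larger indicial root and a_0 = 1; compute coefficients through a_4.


Write in Frobenius form y'' + (p(x)/x) y' + (q(x)/x^2) y = 0:
  p(x) = 29/6,  q(x) = x^2 - x + 7/2.
Indicial equation: r(r-1) + (29/6) r + (7/2) = 0 -> roots r_1 = -3/2, r_2 = -7/3.
Take r = r_1 = -3/2. Let y(x) = x^r sum_{n>=0} a_n x^n with a_0 = 1.
Substitute y = x^r sum a_n x^n and match x^{r+n}. The recurrence is
  D(n) a_n - 1 a_{n-1} + 1 a_{n-2} = 0,  where D(n) = (r+n)(r+n-1) + (29/6)(r+n) + (7/2).
  a_n = [1 a_{n-1} - 1 a_{n-2}] / D(n).
Since the indicial polynomial factors as (r - r_1)(r - r_2), D(n) = (r_1 + n - r_1)(r_1 + n - r_2) = n(n + 5/6).
Evaluating step by step (a_0 = 1):
  n = 1: D(1) = 1(1 + 5/6) = 11/6; numerator = 1(1) = 1; a_1 = (1)/(11/6) = 6/11
  n = 2: D(2) = 2(2 + 5/6) = 17/3; numerator = 1(6/11) - 1(1) = -5/11; a_2 = (-5/11)/(17/3) = -15/187
  n = 3: D(3) = 3(3 + 5/6) = 23/2; numerator = 1(-15/187) - 1(6/11) = -117/187; a_3 = (-117/187)/(23/2) = -234/4301
  n = 4: D(4) = 4(4 + 5/6) = 58/3; numerator = 1(-234/4301) - 1(-15/187) = 111/4301; a_4 = (111/4301)/(58/3) = 333/249458

r = -3/2; a_0 = 1; a_1 = 6/11; a_2 = -15/187; a_3 = -234/4301; a_4 = 333/249458


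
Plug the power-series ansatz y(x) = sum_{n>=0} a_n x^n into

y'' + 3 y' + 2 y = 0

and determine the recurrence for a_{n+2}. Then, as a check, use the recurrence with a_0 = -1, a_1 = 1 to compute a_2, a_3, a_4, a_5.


Substitute y = sum_n a_n x^n.
y''(x) has coefficient (n+2)(n+1) a_{n+2} at x^n;
3 y'(x) has coefficient 3 (n+1) a_{n+1} at x^n;
2 y(x) has coefficient 2 a_n at x^n.
Matching x^n: (n+2)(n+1) a_{n+2} + 3 (n+1) a_{n+1} + 2 a_n = 0.
Thus a_{n+2} = [-3 (n+1) a_{n+1} - 2 a_n] / ((n+1)(n+2)).

Check with a_0 = -1, a_1 = 1 (apply the recurrence for n = 0, 1, 2, 3): a_0 = -1, a_1 = 1, a_2 = -1/2, a_3 = 1/6, a_4 = -1/24, a_5 = 1/120.

a_(n+2) = [-3 (n+1) a_(n+1) - 2 a_n] / ((n+1)(n+2)); check: a_0 = -1, a_1 = 1, a_2 = -1/2, a_3 = 1/6, a_4 = -1/24, a_5 = 1/120


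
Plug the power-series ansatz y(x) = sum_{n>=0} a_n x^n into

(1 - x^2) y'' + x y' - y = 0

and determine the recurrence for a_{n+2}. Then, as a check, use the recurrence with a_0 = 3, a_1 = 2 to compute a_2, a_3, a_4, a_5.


Substitute y = sum_n a_n x^n.
(1 - 1 x^2) y'' contributes (n+2)(n+1) a_{n+2} - n(n-1) a_n at x^n.
x y'(x) contributes n a_n at x^n.
-y(x) contributes -1 a_n at x^n.
Matching x^n: (n+2)(n+1) a_{n+2} + (-n(n-1) + n - 1) a_n = 0.
Thus a_{n+2} = (n(n-1) - n + 1) / ((n+1)(n+2)) * a_n.

Check with a_0 = 3, a_1 = 2 (apply the recurrence for n = 0, 1, 2, 3): a_0 = 3, a_1 = 2, a_2 = 3/2, a_3 = 0, a_4 = 1/8, a_5 = 0.

a_(n+2) = (n(n-1) - n + 1) / ((n+1)(n+2)) * a_n; check: a_0 = 3, a_1 = 2, a_2 = 3/2, a_3 = 0, a_4 = 1/8, a_5 = 0


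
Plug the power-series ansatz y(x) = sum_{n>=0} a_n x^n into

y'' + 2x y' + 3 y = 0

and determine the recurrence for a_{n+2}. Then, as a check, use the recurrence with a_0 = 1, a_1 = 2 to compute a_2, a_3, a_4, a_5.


Substitute y = sum_n a_n x^n.
y''(x) has coefficient (n+2)(n+1) a_{n+2} at x^n;
2 x y'(x) has coefficient 2 n a_n at x^n (shift);
3 y(x) has coefficient 3 a_n at x^n.
Matching x^n: (n+2)(n+1) a_{n+2} + (2n + 3) a_n = 0.
Thus a_{n+2} = (-2n - 3) / ((n+1)(n+2)) * a_n.

Check with a_0 = 1, a_1 = 2 (apply the recurrence for n = 0, 1, 2, 3): a_0 = 1, a_1 = 2, a_2 = -3/2, a_3 = -5/3, a_4 = 7/8, a_5 = 3/4.

a_(n+2) = (-2n - 3) / ((n+1)(n+2)) * a_n; check: a_0 = 1, a_1 = 2, a_2 = -3/2, a_3 = -5/3, a_4 = 7/8, a_5 = 3/4


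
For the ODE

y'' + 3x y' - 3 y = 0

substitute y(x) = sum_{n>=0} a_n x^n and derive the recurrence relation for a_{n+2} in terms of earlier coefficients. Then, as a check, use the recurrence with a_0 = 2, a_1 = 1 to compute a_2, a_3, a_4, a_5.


Substitute y = sum_n a_n x^n.
y''(x) has coefficient (n+2)(n+1) a_{n+2} at x^n;
3 x y'(x) has coefficient 3 n a_n at x^n (shift);
-3 y(x) has coefficient -3 a_n at x^n.
Matching x^n: (n+2)(n+1) a_{n+2} + (3n - 3) a_n = 0.
Thus a_{n+2} = (-3n + 3) / ((n+1)(n+2)) * a_n.

Check with a_0 = 2, a_1 = 1 (apply the recurrence for n = 0, 1, 2, 3): a_0 = 2, a_1 = 1, a_2 = 3, a_3 = 0, a_4 = -3/4, a_5 = 0.

a_(n+2) = (-3n + 3) / ((n+1)(n+2)) * a_n; check: a_0 = 2, a_1 = 1, a_2 = 3, a_3 = 0, a_4 = -3/4, a_5 = 0


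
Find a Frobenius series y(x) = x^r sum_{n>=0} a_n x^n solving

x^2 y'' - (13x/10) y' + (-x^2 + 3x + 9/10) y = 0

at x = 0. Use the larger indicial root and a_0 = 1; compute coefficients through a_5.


Write in Frobenius form y'' + (p(x)/x) y' + (q(x)/x^2) y = 0:
  p(x) = -13/10,  q(x) = -x^2 + 3x + 9/10.
Indicial equation: r(r-1) + (-13/10) r + (9/10) = 0 -> roots r_1 = 9/5, r_2 = 1/2.
Take r = r_1 = 9/5. Let y(x) = x^r sum_{n>=0} a_n x^n with a_0 = 1.
Substitute y = x^r sum a_n x^n and match x^{r+n}. The recurrence is
  D(n) a_n + 3 a_{n-1} - 1 a_{n-2} = 0,  where D(n) = (r+n)(r+n-1) + (-13/10)(r+n) + (9/10).
  a_n = [-3 a_{n-1} + 1 a_{n-2}] / D(n).
Since the indicial polynomial factors as (r - r_1)(r - r_2), D(n) = (r_1 + n - r_1)(r_1 + n - r_2) = n(n + 13/10).
Evaluating step by step (a_0 = 1):
  n = 1: D(1) = 1(1 + 13/10) = 23/10; numerator = -3(1) = -3; a_1 = (-3)/(23/10) = -30/23
  n = 2: D(2) = 2(2 + 13/10) = 33/5; numerator = -3(-30/23) + 1(1) = 113/23; a_2 = (113/23)/(33/5) = 565/759
  n = 3: D(3) = 3(3 + 13/10) = 129/10; numerator = -3(565/759) + 1(-30/23) = -895/253; a_3 = (-895/253)/(129/10) = -8950/32637
  n = 4: D(4) = 4(4 + 13/10) = 106/5; numerator = -3(-8950/32637) + 1(565/759) = 51145/32637; a_4 = (51145/32637)/(106/5) = 4825/65274
  n = 5: D(5) = 5(5 + 13/10) = 63/2; numerator = -3(4825/65274) + 1(-8950/32637) = -32375/65274; a_5 = (-32375/65274)/(63/2) = -4625/293733

r = 9/5; a_0 = 1; a_1 = -30/23; a_2 = 565/759; a_3 = -8950/32637; a_4 = 4825/65274; a_5 = -4625/293733


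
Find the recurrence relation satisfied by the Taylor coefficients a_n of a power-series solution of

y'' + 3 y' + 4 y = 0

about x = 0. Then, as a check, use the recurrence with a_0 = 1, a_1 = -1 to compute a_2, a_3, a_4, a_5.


Substitute y = sum_n a_n x^n.
y''(x) has coefficient (n+2)(n+1) a_{n+2} at x^n;
3 y'(x) has coefficient 3 (n+1) a_{n+1} at x^n;
4 y(x) has coefficient 4 a_n at x^n.
Matching x^n: (n+2)(n+1) a_{n+2} + 3 (n+1) a_{n+1} + 4 a_n = 0.
Thus a_{n+2} = [-3 (n+1) a_{n+1} - 4 a_n] / ((n+1)(n+2)).

Check with a_0 = 1, a_1 = -1 (apply the recurrence for n = 0, 1, 2, 3): a_0 = 1, a_1 = -1, a_2 = -1/2, a_3 = 7/6, a_4 = -17/24, a_5 = 23/120.

a_(n+2) = [-3 (n+1) a_(n+1) - 4 a_n] / ((n+1)(n+2)); check: a_0 = 1, a_1 = -1, a_2 = -1/2, a_3 = 7/6, a_4 = -17/24, a_5 = 23/120


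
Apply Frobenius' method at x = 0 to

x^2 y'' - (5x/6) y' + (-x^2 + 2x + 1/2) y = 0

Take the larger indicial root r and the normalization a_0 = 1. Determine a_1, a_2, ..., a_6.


Write in Frobenius form y'' + (p(x)/x) y' + (q(x)/x^2) y = 0:
  p(x) = -5/6,  q(x) = -x^2 + 2x + 1/2.
Indicial equation: r(r-1) + (-5/6) r + (1/2) = 0 -> roots r_1 = 3/2, r_2 = 1/3.
Take r = r_1 = 3/2. Let y(x) = x^r sum_{n>=0} a_n x^n with a_0 = 1.
Substitute y = x^r sum a_n x^n and match x^{r+n}. The recurrence is
  D(n) a_n + 2 a_{n-1} - 1 a_{n-2} = 0,  where D(n) = (r+n)(r+n-1) + (-5/6)(r+n) + (1/2).
  a_n = [-2 a_{n-1} + 1 a_{n-2}] / D(n).
Since the indicial polynomial factors as (r - r_1)(r - r_2), D(n) = (r_1 + n - r_1)(r_1 + n - r_2) = n(n + 7/6).
Evaluating step by step (a_0 = 1):
  n = 1: D(1) = 1(1 + 7/6) = 13/6; numerator = -2(1) = -2; a_1 = (-2)/(13/6) = -12/13
  n = 2: D(2) = 2(2 + 7/6) = 19/3; numerator = -2(-12/13) + 1(1) = 37/13; a_2 = (37/13)/(19/3) = 111/247
  n = 3: D(3) = 3(3 + 7/6) = 25/2; numerator = -2(111/247) + 1(-12/13) = -450/247; a_3 = (-450/247)/(25/2) = -36/247
  n = 4: D(4) = 4(4 + 7/6) = 62/3; numerator = -2(-36/247) + 1(111/247) = 183/247; a_4 = (183/247)/(62/3) = 549/15314
  n = 5: D(5) = 5(5 + 7/6) = 185/6; numerator = -2(549/15314) + 1(-36/247) = -1665/7657; a_5 = (-1665/7657)/(185/6) = -54/7657
  n = 6: D(6) = 6(6 + 7/6) = 43; numerator = -2(-54/7657) + 1(549/15314) = 765/15314; a_6 = (765/15314)/(43) = 765/658502

r = 3/2; a_0 = 1; a_1 = -12/13; a_2 = 111/247; a_3 = -36/247; a_4 = 549/15314; a_5 = -54/7657; a_6 = 765/658502


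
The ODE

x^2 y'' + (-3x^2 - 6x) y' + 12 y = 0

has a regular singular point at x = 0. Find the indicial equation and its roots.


Divide by x^2 to reach normal form y'' + P_1(x) y' + P_2(x) y = 0 with P_1(x) = -3 - 6/x and P_2(x) = 12/x^2.
x = 0 is a singular point because the y'-coefficient -3 - 6/x has a pole at x = 0 and the y-coefficient 12/x^2 has a pole at x = 0.
It is a regular singular point because x P_1(x) = p(x) = -3x - 6 and x^2 P_2(x) = q(x) = 12 are polynomials, hence analytic at x = 0.
p(0) = -6,  q(0) = 12.
Indicial equation: r(r-1) + p(0) r + q(0) = 0, i.e. r^2 + (p(0) - 1) r + q(0) = 0, i.e. r^2 - 7 r + 12 = 0.
Discriminant: (-7)^2 - 4(12) = 1, so r = (7 ± 1)/2.
Solving: r_1 = 4, r_2 = 3.

indicial: r^2 - 7 r + 12 = 0; roots r_1 = 4, r_2 = 3


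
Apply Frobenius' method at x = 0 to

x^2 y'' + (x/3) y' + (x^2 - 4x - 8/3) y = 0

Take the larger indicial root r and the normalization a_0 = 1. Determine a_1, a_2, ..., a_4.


Write in Frobenius form y'' + (p(x)/x) y' + (q(x)/x^2) y = 0:
  p(x) = 1/3,  q(x) = x^2 - 4x - 8/3.
Indicial equation: r(r-1) + (1/3) r + (-8/3) = 0 -> roots r_1 = 2, r_2 = -4/3.
Take r = r_1 = 2. Let y(x) = x^r sum_{n>=0} a_n x^n with a_0 = 1.
Substitute y = x^r sum a_n x^n and match x^{r+n}. The recurrence is
  D(n) a_n - 4 a_{n-1} + 1 a_{n-2} = 0,  where D(n) = (r+n)(r+n-1) + (1/3)(r+n) + (-8/3).
  a_n = [4 a_{n-1} - 1 a_{n-2}] / D(n).
Since the indicial polynomial factors as (r - r_1)(r - r_2), D(n) = (r_1 + n - r_1)(r_1 + n - r_2) = n(n + 10/3).
Evaluating step by step (a_0 = 1):
  n = 1: D(1) = 1(1 + 10/3) = 13/3; numerator = 4(1) = 4; a_1 = (4)/(13/3) = 12/13
  n = 2: D(2) = 2(2 + 10/3) = 32/3; numerator = 4(12/13) - 1(1) = 35/13; a_2 = (35/13)/(32/3) = 105/416
  n = 3: D(3) = 3(3 + 10/3) = 19; numerator = 4(105/416) - 1(12/13) = 9/104; a_3 = (9/104)/(19) = 9/1976
  n = 4: D(4) = 4(4 + 10/3) = 88/3; numerator = 4(9/1976) - 1(105/416) = -1851/7904; a_4 = (-1851/7904)/(88/3) = -5553/695552

r = 2; a_0 = 1; a_1 = 12/13; a_2 = 105/416; a_3 = 9/1976; a_4 = -5553/695552


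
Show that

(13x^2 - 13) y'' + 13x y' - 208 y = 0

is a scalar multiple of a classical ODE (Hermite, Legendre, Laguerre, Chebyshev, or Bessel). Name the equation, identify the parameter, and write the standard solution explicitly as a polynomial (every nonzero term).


All three coefficients share the factor -13; dividing through by -13 gives  (1 - x^2) y'' - x y' + 16 y = 0.
This matches the Chebyshev equation (1 - x^2) y'' - x y' + n^2 y = 0 (note the -x y' term, not -2x y') with n^2 = 16, so n = 4; the polynomial solution is T_4(x).
With y = sum_k a_k x^k, matching x^k gives (k+2)(k+1) a_{k+2} = (k^2 - n^2) a_k = (k - 4)(k + 4) a_k. The right side vanishes at k = 4, so the series with the parity of 4 terminates at degree 4.
Standard normalization: leading coefficient of T_n is 2^(n-1), so a_4 = 2^3 = 8. Work downward with a_k = (k+1)(k+2) a_{k+2} / ((k - 4)(k + 4)):
  a_2 = (3)(4)(8) / ((2 - 4)(2 + 4)) = 96/(-12) = -8
  a_0 = (1)(2)(-8) / ((0 - 4)(0 + 4)) = -16/(-16) = 1
Hence T_4(x) = 8 x^4 - 8 x^2 + 1.

T_4(x); series = 8 x^4 - 8 x^2 + 1


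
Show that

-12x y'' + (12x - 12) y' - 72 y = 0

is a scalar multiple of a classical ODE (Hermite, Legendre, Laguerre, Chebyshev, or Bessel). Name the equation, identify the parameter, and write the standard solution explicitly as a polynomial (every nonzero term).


All three coefficients share the factor -12; dividing through by -12 gives  x y'' + (1 - x) y' + 6 y = 0.
This matches the Laguerre equation x y'' + (1 - x) y' + n y = 0 with n = 6; the polynomial solution is L_6(x).
With y = sum_k a_k x^k, matching x^k gives (k+1)k a_{k+1} + (k+1) a_{k+1} - k a_k + n a_k = 0, i.e. (k+1)^2 a_{k+1} = (k - n) a_k = (k - 6) a_k. The right side vanishes at k = 6, so the series terminates at degree 6.
Standard normalization L_n(0) = 1 gives a_0 = 1. Work upward with a_{k+1} = (k - 6) a_k / (k+1)^2:
  a_1 = (0 - 6)(1) / 1^2 = -6/1 = -6
  a_2 = (1 - 6)(-6) / 2^2 = 30/4 = 15/2
  a_3 = (2 - 6)(15/2) / 3^2 = -30/9 = -10/3
  a_4 = (3 - 6)(-10/3) / 4^2 = 10/16 = 5/8
  a_5 = (4 - 6)(5/8) / 5^2 = (-5/4)/25 = -1/20
  a_6 = (5 - 6)(-1/20) / 6^2 = (1/20)/36 = 1/720
Hence L_6(x) = x^6/720 - x^5/20 + 5 x^4/8 - 10 x^3/3 + 15 x^2/2 - 6 x + 1.

L_6(x); series = x^6/720 - x^5/20 + 5 x^4/8 - 10 x^3/3 + 15 x^2/2 - 6 x + 1


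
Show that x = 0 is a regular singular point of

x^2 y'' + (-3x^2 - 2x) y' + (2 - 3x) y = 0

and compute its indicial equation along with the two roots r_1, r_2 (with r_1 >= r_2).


Divide by x^2 to reach normal form y'' + P_1(x) y' + P_2(x) y = 0 with P_1(x) = -3 - 2/x and P_2(x) = -3/x + 2/x^2.
x = 0 is a singular point because the y'-coefficient -3 - 2/x has a pole at x = 0 and the y-coefficient -3/x + 2/x^2 has a pole at x = 0.
It is a regular singular point because x P_1(x) = p(x) = -3x - 2 and x^2 P_2(x) = q(x) = 2 - 3x are polynomials, hence analytic at x = 0.
p(0) = -2,  q(0) = 2.
Indicial equation: r(r-1) + p(0) r + q(0) = 0, i.e. r^2 + (p(0) - 1) r + q(0) = 0, i.e. r^2 - 3 r + 2 = 0.
Discriminant: (-3)^2 - 4(2) = 1, so r = (3 ± 1)/2.
Solving: r_1 = 2, r_2 = 1.

indicial: r^2 - 3 r + 2 = 0; roots r_1 = 2, r_2 = 1


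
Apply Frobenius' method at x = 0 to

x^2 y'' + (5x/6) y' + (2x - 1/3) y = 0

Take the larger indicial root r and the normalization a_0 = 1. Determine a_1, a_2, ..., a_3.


Write in Frobenius form y'' + (p(x)/x) y' + (q(x)/x^2) y = 0:
  p(x) = 5/6,  q(x) = 2x - 1/3.
Indicial equation: r(r-1) + (5/6) r + (-1/3) = 0 -> roots r_1 = 2/3, r_2 = -1/2.
Take r = r_1 = 2/3. Let y(x) = x^r sum_{n>=0} a_n x^n with a_0 = 1.
Substitute y = x^r sum a_n x^n and match x^{r+n}. The recurrence is
  D(n) a_n + 2 a_{n-1} = 0,  where D(n) = (r+n)(r+n-1) + (5/6)(r+n) + (-1/3).
  a_n = -2 / D(n) * a_{n-1}.
Since the indicial polynomial factors as (r - r_1)(r - r_2), D(n) = (r_1 + n - r_1)(r_1 + n - r_2) = n(n + 7/6).
Evaluating step by step (a_0 = 1):
  n = 1: D(1) = 1(1 + 7/6) = 13/6; numerator = -2(1) = -2; a_1 = (-2)/(13/6) = -12/13
  n = 2: D(2) = 2(2 + 7/6) = 19/3; numerator = -2(-12/13) = 24/13; a_2 = (24/13)/(19/3) = 72/247
  n = 3: D(3) = 3(3 + 7/6) = 25/2; numerator = -2(72/247) = -144/247; a_3 = (-144/247)/(25/2) = -288/6175

r = 2/3; a_0 = 1; a_1 = -12/13; a_2 = 72/247; a_3 = -288/6175


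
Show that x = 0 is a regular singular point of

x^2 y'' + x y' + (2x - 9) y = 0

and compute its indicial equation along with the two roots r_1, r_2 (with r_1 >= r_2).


Divide by x^2 to reach normal form y'' + P_1(x) y' + P_2(x) y = 0 with P_1(x) = 1/x and P_2(x) = 2/x - 9/x^2.
x = 0 is a singular point because the y'-coefficient 1/x has a pole at x = 0 and the y-coefficient 2/x - 9/x^2 has a pole at x = 0.
It is a regular singular point because x P_1(x) = p(x) = 1 and x^2 P_2(x) = q(x) = 2x - 9 are polynomials, hence analytic at x = 0.
p(0) = 1,  q(0) = -9.
Indicial equation: r(r-1) + p(0) r + q(0) = 0, i.e. r^2 + (p(0) - 1) r + q(0) = 0, i.e. r^2 - 9 = 0.
Discriminant: (0)^2 - 4(-9) = 36, so r = (0 ± 6)/2.
Solving: r_1 = 3, r_2 = -3.

indicial: r^2 - 9 = 0; roots r_1 = 3, r_2 = -3


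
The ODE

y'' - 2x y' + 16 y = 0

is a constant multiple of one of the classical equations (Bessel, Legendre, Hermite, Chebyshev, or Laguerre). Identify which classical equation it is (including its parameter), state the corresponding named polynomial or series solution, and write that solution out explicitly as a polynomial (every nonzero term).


The equation is already in a standard form:  y'' - 2x y' + 16 y = 0.
This matches the Hermite equation y'' - 2x y' + 2n y = 0 with 2n = 16, so n = 8; the polynomial solution is H_8(x).
With y = sum_k a_k x^k, matching x^k gives (k+2)(k+1) a_{k+2} = 2(k - n) a_k = 2(k - 8) a_k. The right side vanishes at k = 8, so the series with the parity of 8 terminates at degree 8.
Standard normalization: leading coefficient of H_n is 2^n, so a_8 = 2^8 = 256. Work downward with a_k = (k+1)(k+2) a_{k+2} / (2(k - n)):
  a_6 = (7)(8)(256) / (2(6 - 8)) = 14336/(-4) = -3584
  a_4 = (5)(6)(-3584) / (2(4 - 8)) = -107520/(-8) = 13440
  a_2 = (3)(4)(13440) / (2(2 - 8)) = 161280/(-12) = -13440
  a_0 = (1)(2)(-13440) / (2(0 - 8)) = -26880/(-16) = 1680
Hence H_8(x) = 256 x^8 - 3584 x^6 + 13440 x^4 - 13440 x^2 + 1680.

H_8(x); series = 256 x^8 - 3584 x^6 + 13440 x^4 - 13440 x^2 + 1680


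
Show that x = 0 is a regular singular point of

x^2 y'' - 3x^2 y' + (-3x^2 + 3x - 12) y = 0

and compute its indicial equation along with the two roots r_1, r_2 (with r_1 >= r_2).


Divide by x^2 to reach normal form y'' + P_1(x) y' + P_2(x) y = 0 with P_1(x) = -3 and P_2(x) = -3 + 3/x - 12/x^2.
x = 0 is a singular point because the y-coefficient -3 + 3/x - 12/x^2 has a pole at x = 0.
It is a regular singular point because x P_1(x) = p(x) = -3x and x^2 P_2(x) = q(x) = -3x^2 + 3x - 12 are polynomials, hence analytic at x = 0.
p(0) = 0,  q(0) = -12.
Indicial equation: r(r-1) + p(0) r + q(0) = 0, i.e. r^2 + (p(0) - 1) r + q(0) = 0, i.e. r^2 - 1 r - 12 = 0.
Discriminant: (-1)^2 - 4(-12) = 49, so r = (1 ± 7)/2.
Solving: r_1 = 4, r_2 = -3.

indicial: r^2 - 1 r - 12 = 0; roots r_1 = 4, r_2 = -3


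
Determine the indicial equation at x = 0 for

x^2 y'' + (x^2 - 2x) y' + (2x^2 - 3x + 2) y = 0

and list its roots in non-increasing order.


Divide by x^2 to reach normal form y'' + P_1(x) y' + P_2(x) y = 0 with P_1(x) = 1 - 2/x and P_2(x) = 2 - 3/x + 2/x^2.
x = 0 is a singular point because the y'-coefficient 1 - 2/x has a pole at x = 0 and the y-coefficient 2 - 3/x + 2/x^2 has a pole at x = 0.
It is a regular singular point because x P_1(x) = p(x) = x - 2 and x^2 P_2(x) = q(x) = 2x^2 - 3x + 2 are polynomials, hence analytic at x = 0.
p(0) = -2,  q(0) = 2.
Indicial equation: r(r-1) + p(0) r + q(0) = 0, i.e. r^2 + (p(0) - 1) r + q(0) = 0, i.e. r^2 - 3 r + 2 = 0.
Discriminant: (-3)^2 - 4(2) = 1, so r = (3 ± 1)/2.
Solving: r_1 = 2, r_2 = 1.

indicial: r^2 - 3 r + 2 = 0; roots r_1 = 2, r_2 = 1


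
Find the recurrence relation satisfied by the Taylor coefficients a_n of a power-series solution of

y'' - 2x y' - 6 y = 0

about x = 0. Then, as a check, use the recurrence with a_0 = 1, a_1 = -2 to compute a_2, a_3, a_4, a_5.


Substitute y = sum_n a_n x^n.
y''(x) has coefficient (n+2)(n+1) a_{n+2} at x^n;
-2 x y'(x) has coefficient -2 n a_n at x^n (shift);
-6 y(x) has coefficient -6 a_n at x^n.
Matching x^n: (n+2)(n+1) a_{n+2} + (-2n - 6) a_n = 0.
Thus a_{n+2} = (2n + 6) / ((n+1)(n+2)) * a_n.

Check with a_0 = 1, a_1 = -2 (apply the recurrence for n = 0, 1, 2, 3): a_0 = 1, a_1 = -2, a_2 = 3, a_3 = -8/3, a_4 = 5/2, a_5 = -8/5.

a_(n+2) = (2n + 6) / ((n+1)(n+2)) * a_n; check: a_0 = 1, a_1 = -2, a_2 = 3, a_3 = -8/3, a_4 = 5/2, a_5 = -8/5
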